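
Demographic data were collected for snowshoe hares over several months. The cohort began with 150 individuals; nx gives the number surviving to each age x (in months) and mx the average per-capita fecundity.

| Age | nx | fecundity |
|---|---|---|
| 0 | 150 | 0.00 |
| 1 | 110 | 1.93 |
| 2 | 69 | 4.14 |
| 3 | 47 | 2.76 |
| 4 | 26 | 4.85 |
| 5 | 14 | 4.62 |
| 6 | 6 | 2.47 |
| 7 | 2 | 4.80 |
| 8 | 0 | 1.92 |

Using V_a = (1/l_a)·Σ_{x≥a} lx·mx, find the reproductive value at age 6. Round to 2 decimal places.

4.07

lx = nx/n0 = nx/150: 1, 0.73333…, 0.46, 0.31333…, 0.17333…, 0.09333…, 0.04, 0.01333…, 0
lx·mx for x ≥ 6: 0.0988, 0.064…, 0 → sum = 0.1628…
V_6 = 0.1628… / l_6 = 0.1628… / 0.04 = 4.07… → 4.07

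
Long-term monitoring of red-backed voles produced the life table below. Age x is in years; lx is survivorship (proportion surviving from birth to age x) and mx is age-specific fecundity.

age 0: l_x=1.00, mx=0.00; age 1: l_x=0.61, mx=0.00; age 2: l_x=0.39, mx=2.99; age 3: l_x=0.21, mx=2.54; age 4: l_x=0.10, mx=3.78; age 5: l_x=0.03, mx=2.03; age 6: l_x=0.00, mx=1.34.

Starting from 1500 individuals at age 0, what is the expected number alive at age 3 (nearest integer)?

Expected survivors = N0 · l_3 = 1500 × 0.21 = 315 → 315

315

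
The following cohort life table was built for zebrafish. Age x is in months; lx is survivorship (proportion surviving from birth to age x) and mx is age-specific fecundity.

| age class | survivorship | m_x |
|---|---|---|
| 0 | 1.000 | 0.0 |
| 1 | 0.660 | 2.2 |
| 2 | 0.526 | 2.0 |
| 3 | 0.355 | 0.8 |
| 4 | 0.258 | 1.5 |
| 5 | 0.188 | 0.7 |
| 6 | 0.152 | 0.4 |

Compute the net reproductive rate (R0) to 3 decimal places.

3.367

lx·mx by age: 0, 1.452, 1.052, 0.284, 0.387, 0.1316, 0.0608
R0 = Σ lx·mx = 3.3674 → 3.367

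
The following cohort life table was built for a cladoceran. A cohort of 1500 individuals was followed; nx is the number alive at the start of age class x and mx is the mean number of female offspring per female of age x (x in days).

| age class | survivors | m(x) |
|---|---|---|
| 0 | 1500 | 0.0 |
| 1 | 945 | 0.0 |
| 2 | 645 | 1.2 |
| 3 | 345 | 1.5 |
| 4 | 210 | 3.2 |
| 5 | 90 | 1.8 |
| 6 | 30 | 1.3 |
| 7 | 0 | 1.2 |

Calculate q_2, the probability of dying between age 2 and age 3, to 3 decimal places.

lx = nx/n0 = nx/1500: 1, 0.63, 0.43, 0.23, 0.14, 0.06, 0.02, 0
q_2 = (l_2 − l_3) / l_2 = (0.43 − 0.23) / 0.43
     = 0.2 / 0.43 = 0.465116… → 0.465

0.465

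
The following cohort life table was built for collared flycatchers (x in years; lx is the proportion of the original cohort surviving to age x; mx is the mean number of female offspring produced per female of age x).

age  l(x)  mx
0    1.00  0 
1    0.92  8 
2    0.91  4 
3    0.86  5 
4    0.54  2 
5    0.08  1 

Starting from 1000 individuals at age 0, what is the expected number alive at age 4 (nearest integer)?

540

Expected survivors = N0 · l_4 = 1000 × 0.54 = 540 → 540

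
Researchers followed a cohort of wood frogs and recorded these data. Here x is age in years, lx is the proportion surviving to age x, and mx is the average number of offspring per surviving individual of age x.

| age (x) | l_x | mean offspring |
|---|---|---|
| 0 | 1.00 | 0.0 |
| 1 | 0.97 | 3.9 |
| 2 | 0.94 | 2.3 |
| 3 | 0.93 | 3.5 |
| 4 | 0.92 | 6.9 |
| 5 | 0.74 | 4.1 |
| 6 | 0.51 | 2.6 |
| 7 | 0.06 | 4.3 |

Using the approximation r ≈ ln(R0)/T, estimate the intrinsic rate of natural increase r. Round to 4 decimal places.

0.8883

R0 = Σ lx·mx = 0 + 3.783 + 2.162 + 3.255 + 6.348 + 3.034 + 1.326 + 0.258 = 20.166
Σ x·lx·mx = 68.196; T = 68.196/20.166 = 3.38173…
r ≈ ln(R0)/T = ln(20.166)/3.38173… = 0.888302… → 0.8883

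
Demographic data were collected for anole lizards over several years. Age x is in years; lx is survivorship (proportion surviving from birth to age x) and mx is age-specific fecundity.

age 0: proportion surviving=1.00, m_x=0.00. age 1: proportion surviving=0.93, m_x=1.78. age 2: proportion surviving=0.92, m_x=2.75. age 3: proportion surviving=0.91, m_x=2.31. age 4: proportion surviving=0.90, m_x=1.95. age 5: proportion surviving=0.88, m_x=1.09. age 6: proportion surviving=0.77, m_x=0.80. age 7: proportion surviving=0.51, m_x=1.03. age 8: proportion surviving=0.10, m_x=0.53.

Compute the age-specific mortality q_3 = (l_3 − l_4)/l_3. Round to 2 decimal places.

q_3 = (l_3 − l_4) / l_3 = (0.91 − 0.9) / 0.91
     = 0.01 / 0.91 = 0.010989… → 0.01

0.01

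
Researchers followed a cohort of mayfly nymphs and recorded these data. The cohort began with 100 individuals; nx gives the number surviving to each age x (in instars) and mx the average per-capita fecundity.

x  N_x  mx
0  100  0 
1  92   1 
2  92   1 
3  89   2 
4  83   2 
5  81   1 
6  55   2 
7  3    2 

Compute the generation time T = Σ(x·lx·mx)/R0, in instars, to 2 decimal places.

3.56

lx = nx/n0 = nx/100: 1, 0.92, 0.92, 0.89, 0.83, 0.81, 0.55, 0.03
lx·mx: 0, 0.92, 0.92, 1.78, 1.66, 0.81, 1.1, 0.06 → R0 = 7.25
x·lx·mx: 0, 0.92, 1.84, 5.34, 6.64, 4.05, 6.6, 0.42 → Σ = 25.81
T = 25.81 / 7.25 = 3.56 → 3.56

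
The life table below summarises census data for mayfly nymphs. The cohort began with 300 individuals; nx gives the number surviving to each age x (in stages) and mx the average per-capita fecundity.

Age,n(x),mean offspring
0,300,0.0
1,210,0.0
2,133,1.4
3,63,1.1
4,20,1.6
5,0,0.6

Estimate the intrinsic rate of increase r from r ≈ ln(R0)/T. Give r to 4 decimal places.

lx = nx/n0 = nx/300: 1, 0.7, 0.44333…, 0.21, 0.06667…, 0
R0 = Σ lx·mx = 0 + 0 + 0.62067… + 0.231 + 0.10667… + 0 = 0.958333…
Σ x·lx·mx = 2.361…; T = 2.361…/0.958333… = 2.46365…
r ≈ ln(R0)/T = ln(0.958333…)/2.46365… = -0.017275… → -0.0173

-0.0173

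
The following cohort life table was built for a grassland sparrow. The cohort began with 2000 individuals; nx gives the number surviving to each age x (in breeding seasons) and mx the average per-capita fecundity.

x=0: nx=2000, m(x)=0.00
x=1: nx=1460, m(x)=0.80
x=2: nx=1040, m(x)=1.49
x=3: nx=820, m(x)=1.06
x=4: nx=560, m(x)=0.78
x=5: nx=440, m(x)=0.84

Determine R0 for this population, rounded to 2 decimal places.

lx = nx/n0 = nx/2000: 1, 0.73, 0.52, 0.41, 0.28, 0.22
lx·mx by age: 0, 0.584, 0.7748, 0.4346, 0.2184, 0.1848
R0 = Σ lx·mx = 2.1966 → 2.20

2.20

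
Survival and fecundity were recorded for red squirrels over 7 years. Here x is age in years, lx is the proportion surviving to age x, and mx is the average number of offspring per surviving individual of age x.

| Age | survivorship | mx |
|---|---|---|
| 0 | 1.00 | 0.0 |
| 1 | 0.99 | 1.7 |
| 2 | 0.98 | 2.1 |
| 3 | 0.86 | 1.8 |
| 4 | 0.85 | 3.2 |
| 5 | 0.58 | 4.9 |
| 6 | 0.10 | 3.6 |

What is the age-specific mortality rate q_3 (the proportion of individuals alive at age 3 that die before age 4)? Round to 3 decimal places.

0.012

q_3 = (l_3 − l_4) / l_3 = (0.86 − 0.85) / 0.86
     = 0.01 / 0.86 = 0.011628… → 0.012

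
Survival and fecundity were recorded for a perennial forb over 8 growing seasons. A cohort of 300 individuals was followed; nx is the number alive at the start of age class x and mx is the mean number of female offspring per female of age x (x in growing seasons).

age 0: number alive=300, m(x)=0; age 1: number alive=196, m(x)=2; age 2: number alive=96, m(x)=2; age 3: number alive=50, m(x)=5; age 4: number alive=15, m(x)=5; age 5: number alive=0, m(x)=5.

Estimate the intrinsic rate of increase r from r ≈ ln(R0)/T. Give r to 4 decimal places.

lx = nx/n0 = nx/300: 1, 0.65333…, 0.32, 0.16667…, 0.05, 0
R0 = Σ lx·mx = 0 + 1.30667… + 0.64 + 0.83333… + 0.25 + 0 = 3.03…
Σ x·lx·mx = 6.086667…; T = 6.086667…/3.03… = 2.0088…
r ≈ ln(R0)/T = ln(3.03…)/2.0088… = 0.551853… → 0.5519

0.5519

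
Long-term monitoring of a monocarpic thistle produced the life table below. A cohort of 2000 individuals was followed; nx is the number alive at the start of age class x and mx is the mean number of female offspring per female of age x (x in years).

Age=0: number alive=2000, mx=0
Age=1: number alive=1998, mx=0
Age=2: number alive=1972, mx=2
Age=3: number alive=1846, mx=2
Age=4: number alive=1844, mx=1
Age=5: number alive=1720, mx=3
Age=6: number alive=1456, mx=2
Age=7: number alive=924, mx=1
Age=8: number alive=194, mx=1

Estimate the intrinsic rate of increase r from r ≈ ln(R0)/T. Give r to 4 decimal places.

0.5372

lx = nx/n0 = nx/2000: 1, 0.999, 0.986, 0.923, 0.922, 0.86, 0.728, 0.462, 0.097
R0 = Σ lx·mx = 0 + 0 + 1.972 + 1.846 + 0.922 + 2.58 + 1.456 + 0.462 + 0.097 = 9.335
Σ x·lx·mx = 38.816; T = 38.816/9.335 = 4.15811…
r ≈ ln(R0)/T = ln(9.335)/4.15811… = 0.537208… → 0.5372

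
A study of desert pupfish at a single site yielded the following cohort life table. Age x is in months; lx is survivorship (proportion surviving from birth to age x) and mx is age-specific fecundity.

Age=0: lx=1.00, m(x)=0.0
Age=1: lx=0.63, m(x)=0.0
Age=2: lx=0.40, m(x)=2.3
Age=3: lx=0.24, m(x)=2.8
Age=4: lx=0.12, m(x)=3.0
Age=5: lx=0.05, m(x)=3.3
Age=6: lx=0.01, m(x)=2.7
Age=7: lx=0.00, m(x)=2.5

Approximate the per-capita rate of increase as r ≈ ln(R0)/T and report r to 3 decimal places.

R0 = Σ lx·mx = 0 + 0 + 0.92 + 0.672 + 0.36 + 0.165 + 0.027 + 0 = 2.144
Σ x·lx·mx = 6.283; T = 6.283/2.144 = 2.9305…
r ≈ ln(R0)/T = ln(2.144)/2.9305… = 0.26025… → 0.260

0.260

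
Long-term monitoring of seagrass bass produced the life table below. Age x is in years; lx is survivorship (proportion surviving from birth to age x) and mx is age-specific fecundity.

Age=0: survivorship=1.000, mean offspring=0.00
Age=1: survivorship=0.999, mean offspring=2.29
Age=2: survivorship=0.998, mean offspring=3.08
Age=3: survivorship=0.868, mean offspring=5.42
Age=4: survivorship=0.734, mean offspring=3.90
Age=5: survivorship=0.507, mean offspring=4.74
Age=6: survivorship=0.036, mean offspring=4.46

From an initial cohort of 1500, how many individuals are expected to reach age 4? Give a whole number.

Expected survivors = N0 · l_4 = 1500 × 0.734 = 1101 → 1101

1101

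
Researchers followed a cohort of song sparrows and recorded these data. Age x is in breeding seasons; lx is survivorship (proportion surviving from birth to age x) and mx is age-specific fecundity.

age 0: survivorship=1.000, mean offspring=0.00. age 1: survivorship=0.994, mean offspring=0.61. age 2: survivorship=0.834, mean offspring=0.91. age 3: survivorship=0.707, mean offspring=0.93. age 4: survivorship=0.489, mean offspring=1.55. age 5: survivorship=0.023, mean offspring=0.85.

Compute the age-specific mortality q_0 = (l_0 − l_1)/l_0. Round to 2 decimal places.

q_0 = (l_0 − l_1) / l_0 = (1 − 0.994) / 1
     = 0.006 / 1 = 0.006 → 0.01

0.01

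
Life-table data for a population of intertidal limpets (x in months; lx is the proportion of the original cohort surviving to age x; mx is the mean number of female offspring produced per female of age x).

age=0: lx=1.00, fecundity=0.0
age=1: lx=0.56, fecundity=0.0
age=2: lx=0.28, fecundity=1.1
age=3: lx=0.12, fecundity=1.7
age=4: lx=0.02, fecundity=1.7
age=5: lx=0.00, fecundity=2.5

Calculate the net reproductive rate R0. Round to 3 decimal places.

0.546

lx·mx by age: 0, 0, 0.308, 0.204, 0.034, 0
R0 = Σ lx·mx = 0.546 → 0.546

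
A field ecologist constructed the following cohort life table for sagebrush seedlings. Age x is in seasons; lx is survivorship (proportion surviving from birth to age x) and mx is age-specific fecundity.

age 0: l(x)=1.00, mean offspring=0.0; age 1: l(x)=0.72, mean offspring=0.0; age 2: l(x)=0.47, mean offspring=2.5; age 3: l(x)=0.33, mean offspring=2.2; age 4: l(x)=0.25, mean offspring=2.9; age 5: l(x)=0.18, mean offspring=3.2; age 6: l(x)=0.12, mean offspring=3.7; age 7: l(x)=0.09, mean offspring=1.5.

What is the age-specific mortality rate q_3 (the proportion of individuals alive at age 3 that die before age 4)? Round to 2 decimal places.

0.24

q_3 = (l_3 − l_4) / l_3 = (0.33 − 0.25) / 0.33
     = 0.08 / 0.33 = 0.242424… → 0.24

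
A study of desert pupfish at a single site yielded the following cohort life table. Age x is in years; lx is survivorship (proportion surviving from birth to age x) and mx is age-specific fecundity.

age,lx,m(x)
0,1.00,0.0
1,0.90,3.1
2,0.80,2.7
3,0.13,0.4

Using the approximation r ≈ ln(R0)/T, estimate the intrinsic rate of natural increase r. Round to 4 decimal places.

R0 = Σ lx·mx = 0 + 2.79 + 2.16 + 0.052 = 5.002
Σ x·lx·mx = 7.266; T = 7.266/5.002 = 1.45262…
r ≈ ln(R0)/T = ln(5.002)/1.45262… = 1.108231… → 1.1082

1.1082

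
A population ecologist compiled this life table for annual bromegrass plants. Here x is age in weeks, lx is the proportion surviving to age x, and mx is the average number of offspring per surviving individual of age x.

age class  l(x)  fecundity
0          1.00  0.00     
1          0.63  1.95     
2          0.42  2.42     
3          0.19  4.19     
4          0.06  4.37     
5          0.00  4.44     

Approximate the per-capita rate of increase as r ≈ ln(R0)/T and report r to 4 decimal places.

0.5892

R0 = Σ lx·mx = 0 + 1.2285 + 1.0164 + 0.7961 + 0.2622 + 0 = 3.3032
Σ x·lx·mx = 6.6984; T = 6.6984/3.3032 = 2.02785…
r ≈ ln(R0)/T = ln(3.3032)/2.02785… = 0.58924… → 0.5892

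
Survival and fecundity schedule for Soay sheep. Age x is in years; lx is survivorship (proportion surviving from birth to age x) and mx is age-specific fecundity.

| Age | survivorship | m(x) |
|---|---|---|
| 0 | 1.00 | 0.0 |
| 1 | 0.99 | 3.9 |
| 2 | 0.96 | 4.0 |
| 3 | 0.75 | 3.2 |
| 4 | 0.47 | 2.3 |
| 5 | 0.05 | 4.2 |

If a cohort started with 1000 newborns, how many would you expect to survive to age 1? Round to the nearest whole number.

990

Expected survivors = N0 · l_1 = 1000 × 0.99 = 990 → 990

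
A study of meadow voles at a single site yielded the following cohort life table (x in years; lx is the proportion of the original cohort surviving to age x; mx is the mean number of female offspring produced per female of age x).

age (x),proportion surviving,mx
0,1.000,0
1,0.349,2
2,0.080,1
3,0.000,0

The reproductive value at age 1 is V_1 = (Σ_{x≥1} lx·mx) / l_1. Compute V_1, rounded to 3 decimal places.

lx·mx for x ≥ 1: 0.698, 0.08, 0 → sum = 0.778
V_1 = 0.778 / l_1 = 0.778 / 0.349 = 2.229226… → 2.229

2.229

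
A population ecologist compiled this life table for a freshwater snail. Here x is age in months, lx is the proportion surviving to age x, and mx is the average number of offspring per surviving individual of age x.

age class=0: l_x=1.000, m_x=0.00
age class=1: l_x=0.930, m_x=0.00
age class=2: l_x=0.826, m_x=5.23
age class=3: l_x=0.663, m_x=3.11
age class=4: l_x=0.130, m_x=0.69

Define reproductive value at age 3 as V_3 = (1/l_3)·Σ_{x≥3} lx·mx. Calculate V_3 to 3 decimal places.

3.245

lx·mx for x ≥ 3: 2.06193, 0.0897 → sum = 2.15163
V_3 = 2.15163 / l_3 = 2.15163 / 0.663 = 3.245294… → 3.245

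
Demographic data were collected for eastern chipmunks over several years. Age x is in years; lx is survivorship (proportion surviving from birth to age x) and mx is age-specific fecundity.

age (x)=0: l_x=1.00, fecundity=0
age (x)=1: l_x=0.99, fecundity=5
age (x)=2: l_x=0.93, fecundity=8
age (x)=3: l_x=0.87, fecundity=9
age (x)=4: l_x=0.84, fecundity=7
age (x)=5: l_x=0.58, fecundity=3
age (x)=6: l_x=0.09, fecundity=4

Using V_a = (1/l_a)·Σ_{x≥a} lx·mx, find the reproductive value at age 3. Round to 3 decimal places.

lx·mx for x ≥ 3: 7.83, 5.88, 1.74, 0.36 → sum = 15.81
V_3 = 15.81 / l_3 = 15.81 / 0.87 = 18.172414… → 18.172

18.172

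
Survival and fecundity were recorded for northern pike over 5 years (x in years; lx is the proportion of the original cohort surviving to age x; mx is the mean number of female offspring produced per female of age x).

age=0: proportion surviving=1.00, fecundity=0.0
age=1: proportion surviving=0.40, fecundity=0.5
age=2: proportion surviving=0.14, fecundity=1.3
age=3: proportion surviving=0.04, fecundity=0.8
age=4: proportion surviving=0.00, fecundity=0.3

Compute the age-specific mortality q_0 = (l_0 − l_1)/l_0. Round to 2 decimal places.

q_0 = (l_0 − l_1) / l_0 = (1 − 0.4) / 1
     = 0.6 / 1 = 0.6 → 0.60

0.60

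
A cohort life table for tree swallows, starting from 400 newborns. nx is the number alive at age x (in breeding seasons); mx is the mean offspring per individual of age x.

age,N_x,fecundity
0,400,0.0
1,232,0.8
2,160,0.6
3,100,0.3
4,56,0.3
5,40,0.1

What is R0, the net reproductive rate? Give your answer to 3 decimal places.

lx = nx/n0 = nx/400: 1, 0.58, 0.4, 0.25, 0.14, 0.1
lx·mx by age: 0, 0.464, 0.24, 0.075, 0.042, 0.01
R0 = Σ lx·mx = 0.831 → 0.831

0.831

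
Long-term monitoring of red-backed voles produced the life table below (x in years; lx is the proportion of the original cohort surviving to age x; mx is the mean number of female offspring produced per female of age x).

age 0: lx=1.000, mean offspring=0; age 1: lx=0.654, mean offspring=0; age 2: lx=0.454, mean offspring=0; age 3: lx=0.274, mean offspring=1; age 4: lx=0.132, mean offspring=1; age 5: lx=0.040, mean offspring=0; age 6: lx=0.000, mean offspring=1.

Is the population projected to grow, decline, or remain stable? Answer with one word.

declining

R0 = Σ lx·mx = 0 + 0 + 0 + 0.274 + 0.132 + 0 + 0 = 0.406
R0 < 1, so the population is declining.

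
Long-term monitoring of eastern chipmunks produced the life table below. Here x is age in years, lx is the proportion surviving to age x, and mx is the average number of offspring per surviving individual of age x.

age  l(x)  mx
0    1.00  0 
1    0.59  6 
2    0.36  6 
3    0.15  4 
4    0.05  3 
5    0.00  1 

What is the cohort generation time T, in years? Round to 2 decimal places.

lx·mx: 0, 3.54, 2.16, 0.6, 0.15, 0 → R0 = 6.45
x·lx·mx: 0, 3.54, 4.32, 1.8, 0.6, 0 → Σ = 10.26
T = 10.26 / 6.45 = 1.590698… → 1.59

1.59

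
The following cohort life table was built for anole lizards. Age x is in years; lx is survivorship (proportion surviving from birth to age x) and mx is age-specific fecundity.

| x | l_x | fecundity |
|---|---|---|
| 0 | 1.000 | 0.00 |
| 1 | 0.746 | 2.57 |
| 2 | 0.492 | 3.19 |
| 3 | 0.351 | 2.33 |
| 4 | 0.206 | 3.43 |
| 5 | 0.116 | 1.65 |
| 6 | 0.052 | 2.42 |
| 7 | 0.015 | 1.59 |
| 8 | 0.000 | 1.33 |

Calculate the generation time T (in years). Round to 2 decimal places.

lx·mx: 0, 1.91722, 1.56948, 0.81783, 0.70658, 0.1914, 0.12584, 0.02385, 0 → R0 = 5.3522
x·lx·mx: 0, 1.91722, 3.13896, 2.45349, 2.82632, 0.957, 0.75504, 0.16695, 0 → Σ = 12.21498
T = 12.21498 / 5.3522 = 2.282235… → 2.28

2.28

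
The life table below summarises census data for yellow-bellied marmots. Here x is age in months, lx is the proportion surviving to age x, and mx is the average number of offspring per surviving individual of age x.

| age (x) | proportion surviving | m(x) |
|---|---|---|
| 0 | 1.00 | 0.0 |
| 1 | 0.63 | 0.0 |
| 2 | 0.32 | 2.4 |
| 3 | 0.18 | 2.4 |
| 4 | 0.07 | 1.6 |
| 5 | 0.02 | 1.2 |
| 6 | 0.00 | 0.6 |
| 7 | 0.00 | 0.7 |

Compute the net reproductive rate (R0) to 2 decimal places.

lx·mx by age: 0, 0, 0.768, 0.432, 0.112, 0.024, 0, 0
R0 = Σ lx·mx = 1.336 → 1.34

1.34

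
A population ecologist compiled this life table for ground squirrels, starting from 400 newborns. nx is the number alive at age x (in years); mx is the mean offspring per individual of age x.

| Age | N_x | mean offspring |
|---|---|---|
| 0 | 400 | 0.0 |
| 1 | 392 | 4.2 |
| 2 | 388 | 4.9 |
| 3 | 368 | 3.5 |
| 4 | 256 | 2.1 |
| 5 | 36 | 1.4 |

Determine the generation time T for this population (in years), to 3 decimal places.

2.160

lx = nx/n0 = nx/400: 1, 0.98, 0.97, 0.92, 0.64, 0.09
lx·mx: 0, 4.116, 4.753, 3.22, 1.344, 0.126 → R0 = 13.559
x·lx·mx: 0, 4.116, 9.506, 9.66, 5.376, 0.63 → Σ = 29.288
T = 29.288 / 13.559 = 2.160041… → 2.160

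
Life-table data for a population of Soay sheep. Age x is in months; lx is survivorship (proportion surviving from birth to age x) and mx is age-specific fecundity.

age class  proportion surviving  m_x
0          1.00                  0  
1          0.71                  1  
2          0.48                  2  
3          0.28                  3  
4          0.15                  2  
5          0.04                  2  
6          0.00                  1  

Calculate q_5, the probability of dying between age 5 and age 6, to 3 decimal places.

q_5 = (l_5 − l_6) / l_5 = (0.04 − 0) / 0.04
     = 0.04 / 0.04 = 1 → 1.000

1.000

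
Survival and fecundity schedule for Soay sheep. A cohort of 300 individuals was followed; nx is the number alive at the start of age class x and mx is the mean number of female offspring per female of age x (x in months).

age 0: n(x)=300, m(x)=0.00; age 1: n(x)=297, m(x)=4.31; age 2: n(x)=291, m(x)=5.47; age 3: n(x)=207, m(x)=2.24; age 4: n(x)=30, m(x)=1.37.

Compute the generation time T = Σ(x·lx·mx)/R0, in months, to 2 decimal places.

lx = nx/n0 = nx/300: 1, 0.99, 0.97, 0.69, 0.1
lx·mx: 0, 4.2669, 5.3059, 1.5456, 0.137 → R0 = 11.2554
x·lx·mx: 0, 4.2669, 10.6118, 4.6368, 0.548 → Σ = 20.0635
T = 20.0635 / 11.2554 = 1.782567… → 1.78

1.78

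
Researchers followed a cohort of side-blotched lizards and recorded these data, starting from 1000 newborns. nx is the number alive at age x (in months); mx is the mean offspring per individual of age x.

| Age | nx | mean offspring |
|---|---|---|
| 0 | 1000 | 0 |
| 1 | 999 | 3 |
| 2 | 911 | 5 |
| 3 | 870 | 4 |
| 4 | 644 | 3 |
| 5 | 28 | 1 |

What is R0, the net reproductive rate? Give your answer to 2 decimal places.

lx = nx/n0 = nx/1000: 1, 0.999, 0.911, 0.87, 0.644, 0.028
lx·mx by age: 0, 2.997, 4.555, 3.48, 1.932, 0.028
R0 = Σ lx·mx = 12.992 → 12.99

12.99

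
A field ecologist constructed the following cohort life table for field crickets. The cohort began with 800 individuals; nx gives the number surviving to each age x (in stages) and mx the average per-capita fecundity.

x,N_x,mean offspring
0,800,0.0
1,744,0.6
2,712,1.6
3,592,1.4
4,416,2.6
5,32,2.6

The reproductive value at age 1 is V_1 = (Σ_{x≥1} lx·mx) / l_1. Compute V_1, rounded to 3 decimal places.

lx = nx/n0 = nx/800: 1, 0.93, 0.89, 0.74, 0.52, 0.04
lx·mx for x ≥ 1: 0.558, 1.424, 1.036, 1.352, 0.104 → sum = 4.474
V_1 = 4.474 / l_1 = 4.474 / 0.93 = 4.810753… → 4.811

4.811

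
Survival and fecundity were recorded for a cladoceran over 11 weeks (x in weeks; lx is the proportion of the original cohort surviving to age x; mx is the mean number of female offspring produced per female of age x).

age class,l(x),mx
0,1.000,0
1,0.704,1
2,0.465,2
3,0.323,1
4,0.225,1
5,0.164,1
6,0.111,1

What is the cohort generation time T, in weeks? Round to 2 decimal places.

2.41

lx·mx: 0, 0.704, 0.93, 0.323, 0.225, 0.164, 0.111 → R0 = 2.457
x·lx·mx: 0, 0.704, 1.86, 0.969, 0.9, 0.82, 0.666 → Σ = 5.919
T = 5.919 / 2.457 = 2.409035… → 2.41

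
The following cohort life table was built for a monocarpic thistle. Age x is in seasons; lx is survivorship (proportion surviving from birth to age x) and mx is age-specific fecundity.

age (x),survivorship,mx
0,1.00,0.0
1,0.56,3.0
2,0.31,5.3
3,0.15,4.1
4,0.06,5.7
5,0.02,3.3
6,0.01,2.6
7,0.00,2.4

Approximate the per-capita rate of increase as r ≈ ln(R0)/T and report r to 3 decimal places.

0.744

R0 = Σ lx·mx = 0 + 1.68 + 1.643 + 0.615 + 0.342 + 0.066 + 0.026 + 0 = 4.372
Σ x·lx·mx = 8.665; T = 8.665/4.372 = 1.98193…
r ≈ ln(R0)/T = ln(4.372)/1.98193… = 0.74434… → 0.744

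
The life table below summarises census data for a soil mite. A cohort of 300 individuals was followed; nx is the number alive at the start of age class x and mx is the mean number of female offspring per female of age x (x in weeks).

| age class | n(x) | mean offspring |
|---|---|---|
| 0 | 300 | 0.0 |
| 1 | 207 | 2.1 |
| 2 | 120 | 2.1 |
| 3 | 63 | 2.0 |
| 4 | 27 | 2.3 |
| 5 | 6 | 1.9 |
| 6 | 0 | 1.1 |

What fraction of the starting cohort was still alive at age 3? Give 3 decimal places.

0.210

l_3 = n_3/n_0 = 63/300 = 0.21 → 0.210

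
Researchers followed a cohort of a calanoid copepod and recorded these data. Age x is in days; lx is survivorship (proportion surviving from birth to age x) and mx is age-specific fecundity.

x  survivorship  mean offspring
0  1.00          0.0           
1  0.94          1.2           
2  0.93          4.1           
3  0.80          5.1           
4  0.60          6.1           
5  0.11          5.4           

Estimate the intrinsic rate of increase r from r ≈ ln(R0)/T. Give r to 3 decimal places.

0.889

R0 = Σ lx·mx = 0 + 1.128 + 3.813 + 4.08 + 3.66 + 0.594 = 13.275
Σ x·lx·mx = 38.604; T = 38.604/13.275 = 2.90802…
r ≈ ln(R0)/T = ln(13.275)/2.90802… = 0.88922… → 0.889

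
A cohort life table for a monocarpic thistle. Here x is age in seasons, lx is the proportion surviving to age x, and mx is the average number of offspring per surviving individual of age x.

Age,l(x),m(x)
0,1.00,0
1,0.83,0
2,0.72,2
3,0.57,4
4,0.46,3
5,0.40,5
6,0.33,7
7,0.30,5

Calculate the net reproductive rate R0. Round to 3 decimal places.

lx·mx by age: 0, 0, 1.44, 2.28, 1.38, 2, 2.31, 1.5
R0 = Σ lx·mx = 10.91 → 10.910

10.910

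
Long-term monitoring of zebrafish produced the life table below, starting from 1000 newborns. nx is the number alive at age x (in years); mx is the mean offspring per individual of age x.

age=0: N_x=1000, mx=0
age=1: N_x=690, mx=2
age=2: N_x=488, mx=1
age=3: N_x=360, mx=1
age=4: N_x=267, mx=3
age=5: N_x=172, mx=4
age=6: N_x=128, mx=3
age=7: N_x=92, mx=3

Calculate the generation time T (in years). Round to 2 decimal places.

3.27

lx = nx/n0 = nx/1000: 1, 0.69, 0.488, 0.36, 0.267, 0.172, 0.128, 0.092
lx·mx: 0, 1.38, 0.488, 0.36, 0.801, 0.688, 0.384, 0.276 → R0 = 4.377
x·lx·mx: 0, 1.38, 0.976, 1.08, 3.204, 3.44, 2.304, 1.932 → Σ = 14.316
T = 14.316 / 4.377 = 3.270733… → 3.27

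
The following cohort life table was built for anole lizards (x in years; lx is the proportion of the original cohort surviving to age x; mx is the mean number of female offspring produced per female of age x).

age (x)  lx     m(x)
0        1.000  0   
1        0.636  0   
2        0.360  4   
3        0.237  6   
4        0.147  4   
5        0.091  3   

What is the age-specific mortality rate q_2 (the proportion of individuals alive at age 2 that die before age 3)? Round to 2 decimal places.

q_2 = (l_2 − l_3) / l_2 = (0.36 − 0.237) / 0.36
     = 0.123 / 0.36 = 0.341667… → 0.34

0.34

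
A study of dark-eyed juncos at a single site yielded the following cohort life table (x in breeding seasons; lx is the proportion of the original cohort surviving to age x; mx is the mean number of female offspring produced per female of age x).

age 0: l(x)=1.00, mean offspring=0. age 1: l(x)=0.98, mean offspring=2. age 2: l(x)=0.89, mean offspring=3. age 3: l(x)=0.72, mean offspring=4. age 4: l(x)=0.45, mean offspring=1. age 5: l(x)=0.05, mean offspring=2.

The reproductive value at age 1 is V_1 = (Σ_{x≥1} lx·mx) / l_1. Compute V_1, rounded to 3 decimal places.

lx·mx for x ≥ 1: 1.96, 2.67, 2.88, 0.45, 0.1 → sum = 8.06
V_1 = 8.06 / l_1 = 8.06 / 0.98 = 8.22449… → 8.224

8.224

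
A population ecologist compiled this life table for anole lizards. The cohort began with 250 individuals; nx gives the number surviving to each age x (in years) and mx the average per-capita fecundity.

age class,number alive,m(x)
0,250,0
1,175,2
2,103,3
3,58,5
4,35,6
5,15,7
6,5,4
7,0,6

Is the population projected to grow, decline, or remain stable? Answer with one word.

growing

lx = nx/n0 = nx/250: 1, 0.7, 0.412, 0.232, 0.14, 0.06, 0.02, 0
R0 = Σ lx·mx = 0 + 1.4 + 1.236 + 1.16 + 0.84 + 0.42 + 0.08 + 0 = 5.136
R0 > 1, so the population is growing.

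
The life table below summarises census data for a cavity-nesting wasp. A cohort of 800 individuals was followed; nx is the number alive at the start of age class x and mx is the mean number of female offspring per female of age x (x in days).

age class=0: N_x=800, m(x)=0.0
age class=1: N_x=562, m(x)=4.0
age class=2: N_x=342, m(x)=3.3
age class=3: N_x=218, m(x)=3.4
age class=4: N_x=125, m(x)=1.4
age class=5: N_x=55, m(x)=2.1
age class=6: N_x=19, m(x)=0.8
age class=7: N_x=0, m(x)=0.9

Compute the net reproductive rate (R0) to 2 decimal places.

5.53

lx = nx/n0 = nx/800: 1, 0.7025, 0.4275, 0.2725, 0.15625, 0.06875, 0.02375, 0
lx·mx by age: 0, 2.81, 1.41075, 0.9265, 0.21875, 0.144375, 0.019, 0
R0 = Σ lx·mx = 5.529375 → 5.53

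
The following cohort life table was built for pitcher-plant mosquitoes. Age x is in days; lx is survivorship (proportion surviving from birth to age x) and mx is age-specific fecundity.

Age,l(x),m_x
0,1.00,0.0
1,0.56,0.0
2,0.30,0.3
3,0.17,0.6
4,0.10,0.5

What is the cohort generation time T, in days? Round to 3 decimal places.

lx·mx: 0, 0, 0.09, 0.102, 0.05 → R0 = 0.242
x·lx·mx: 0, 0, 0.18, 0.306, 0.2 → Σ = 0.686
T = 0.686 / 0.242 = 2.834711… → 2.835

2.835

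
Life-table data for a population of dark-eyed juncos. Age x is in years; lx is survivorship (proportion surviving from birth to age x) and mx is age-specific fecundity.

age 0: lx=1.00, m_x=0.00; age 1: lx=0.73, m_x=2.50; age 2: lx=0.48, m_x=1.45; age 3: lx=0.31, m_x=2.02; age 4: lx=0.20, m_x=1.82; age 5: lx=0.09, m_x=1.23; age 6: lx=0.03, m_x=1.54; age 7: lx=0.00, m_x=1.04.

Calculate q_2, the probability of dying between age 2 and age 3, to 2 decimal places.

0.35

q_2 = (l_2 − l_3) / l_2 = (0.48 − 0.31) / 0.48
     = 0.17 / 0.48 = 0.354167… → 0.35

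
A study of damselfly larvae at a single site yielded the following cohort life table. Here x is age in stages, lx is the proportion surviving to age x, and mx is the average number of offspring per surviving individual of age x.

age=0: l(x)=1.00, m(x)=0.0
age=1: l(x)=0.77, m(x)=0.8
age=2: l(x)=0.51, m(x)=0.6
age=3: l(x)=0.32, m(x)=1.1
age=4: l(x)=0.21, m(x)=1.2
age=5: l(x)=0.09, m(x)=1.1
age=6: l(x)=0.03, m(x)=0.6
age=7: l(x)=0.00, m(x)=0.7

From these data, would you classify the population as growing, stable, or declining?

growing

R0 = Σ lx·mx = 0 + 0.616 + 0.306 + 0.352 + 0.252 + 0.099 + 0.018 + 0 = 1.643
R0 > 1, so the population is growing.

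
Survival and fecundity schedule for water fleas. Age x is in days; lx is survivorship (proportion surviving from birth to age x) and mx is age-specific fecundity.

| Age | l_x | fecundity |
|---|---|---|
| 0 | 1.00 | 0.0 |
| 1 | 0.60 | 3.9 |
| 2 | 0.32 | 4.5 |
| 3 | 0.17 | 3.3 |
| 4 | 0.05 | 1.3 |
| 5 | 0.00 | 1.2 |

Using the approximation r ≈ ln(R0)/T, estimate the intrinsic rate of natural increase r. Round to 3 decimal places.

R0 = Σ lx·mx = 0 + 2.34 + 1.44 + 0.561 + 0.065 + 0 = 4.406
Σ x·lx·mx = 7.163; T = 7.163/4.406 = 1.62574…
r ≈ ln(R0)/T = ln(4.406)/1.62574… = 0.91218… → 0.912

0.912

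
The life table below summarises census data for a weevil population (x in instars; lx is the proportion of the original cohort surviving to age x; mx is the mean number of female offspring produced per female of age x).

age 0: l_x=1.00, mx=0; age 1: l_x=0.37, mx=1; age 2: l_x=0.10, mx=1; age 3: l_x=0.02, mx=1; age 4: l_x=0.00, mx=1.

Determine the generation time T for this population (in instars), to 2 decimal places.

1.29

lx·mx: 0, 0.37, 0.1, 0.02, 0 → R0 = 0.49
x·lx·mx: 0, 0.37, 0.2, 0.06, 0 → Σ = 0.63
T = 0.63 / 0.49 = 1.285714… → 1.29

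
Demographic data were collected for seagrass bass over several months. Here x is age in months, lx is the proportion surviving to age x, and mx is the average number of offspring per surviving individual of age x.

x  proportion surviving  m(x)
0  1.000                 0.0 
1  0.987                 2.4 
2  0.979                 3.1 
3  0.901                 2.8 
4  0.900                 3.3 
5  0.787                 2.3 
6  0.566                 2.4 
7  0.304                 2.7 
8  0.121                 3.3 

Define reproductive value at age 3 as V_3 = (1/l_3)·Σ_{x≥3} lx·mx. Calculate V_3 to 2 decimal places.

lx·mx for x ≥ 3: 2.5228, 2.97, 1.8101, 1.3584, 0.8208, 0.3993 → sum = 9.8814
V_3 = 9.8814 / l_3 = 9.8814 / 0.901 = 10.967148… → 10.97

10.97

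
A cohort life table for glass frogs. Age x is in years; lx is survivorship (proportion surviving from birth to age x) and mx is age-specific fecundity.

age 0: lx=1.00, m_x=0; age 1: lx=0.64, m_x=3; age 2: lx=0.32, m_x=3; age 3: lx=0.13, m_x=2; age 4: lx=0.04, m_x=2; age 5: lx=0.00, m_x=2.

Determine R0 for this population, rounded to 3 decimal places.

3.220

lx·mx by age: 0, 1.92, 0.96, 0.26, 0.08, 0
R0 = Σ lx·mx = 3.22 → 3.220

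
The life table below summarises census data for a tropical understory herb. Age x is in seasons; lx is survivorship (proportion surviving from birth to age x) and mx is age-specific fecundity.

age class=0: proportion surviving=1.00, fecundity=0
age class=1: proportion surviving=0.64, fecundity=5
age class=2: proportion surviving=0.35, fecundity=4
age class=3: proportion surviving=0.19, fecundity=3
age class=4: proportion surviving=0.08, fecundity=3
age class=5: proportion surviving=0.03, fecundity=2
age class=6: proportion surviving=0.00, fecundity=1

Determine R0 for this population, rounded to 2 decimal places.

lx·mx by age: 0, 3.2, 1.4, 0.57, 0.24, 0.06, 0
R0 = Σ lx·mx = 5.47 → 5.47

5.47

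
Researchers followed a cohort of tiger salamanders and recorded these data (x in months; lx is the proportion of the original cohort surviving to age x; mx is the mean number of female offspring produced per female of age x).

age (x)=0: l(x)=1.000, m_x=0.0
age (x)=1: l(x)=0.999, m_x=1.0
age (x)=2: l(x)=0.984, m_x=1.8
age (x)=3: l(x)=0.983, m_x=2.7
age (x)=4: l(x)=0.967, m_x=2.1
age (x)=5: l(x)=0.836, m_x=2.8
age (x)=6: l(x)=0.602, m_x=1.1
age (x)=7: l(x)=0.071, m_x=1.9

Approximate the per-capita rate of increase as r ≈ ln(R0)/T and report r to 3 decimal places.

R0 = Σ lx·mx = 0 + 0.999 + 1.7712 + 2.6541 + 2.0307 + 2.3408 + 0.6622 + 0.1349 = 10.5929
Σ x·lx·mx = 37.248; T = 37.248/10.5929 = 3.51632…
r ≈ ln(R0)/T = ln(10.5929)/3.51632… = 0.67121… → 0.671

0.671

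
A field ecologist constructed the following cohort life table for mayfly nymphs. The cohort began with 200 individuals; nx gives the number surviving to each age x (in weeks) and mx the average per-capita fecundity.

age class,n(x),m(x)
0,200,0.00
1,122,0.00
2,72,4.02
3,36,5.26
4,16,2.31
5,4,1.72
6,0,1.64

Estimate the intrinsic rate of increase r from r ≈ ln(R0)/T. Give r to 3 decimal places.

lx = nx/n0 = nx/200: 1, 0.61, 0.36, 0.18, 0.08, 0.02, 0
R0 = Σ lx·mx = 0 + 0 + 1.4472 + 0.9468 + 0.1848 + 0.0344 + 0 = 2.6132
Σ x·lx·mx = 6.646; T = 6.646/2.6132 = 2.54324…
r ≈ ln(R0)/T = ln(2.6132)/2.54324… = 0.3777… → 0.378

0.378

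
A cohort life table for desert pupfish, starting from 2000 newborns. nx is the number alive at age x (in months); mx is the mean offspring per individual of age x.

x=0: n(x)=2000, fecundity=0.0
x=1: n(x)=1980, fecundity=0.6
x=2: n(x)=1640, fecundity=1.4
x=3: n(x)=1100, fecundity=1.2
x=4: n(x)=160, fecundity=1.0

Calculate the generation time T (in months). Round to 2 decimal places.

lx = nx/n0 = nx/2000: 1, 0.99, 0.82, 0.55, 0.08
lx·mx: 0, 0.594, 1.148, 0.66, 0.08 → R0 = 2.482
x·lx·mx: 0, 0.594, 2.296, 1.98, 0.32 → Σ = 5.19
T = 5.19 / 2.482 = 2.091056… → 2.09

2.09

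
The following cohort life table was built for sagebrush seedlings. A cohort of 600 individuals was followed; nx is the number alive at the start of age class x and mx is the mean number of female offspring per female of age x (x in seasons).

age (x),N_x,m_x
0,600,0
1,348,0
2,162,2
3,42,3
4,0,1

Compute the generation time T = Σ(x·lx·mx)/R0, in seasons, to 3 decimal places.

2.280

lx = nx/n0 = nx/600: 1, 0.58, 0.27, 0.07, 0
lx·mx: 0, 0, 0.54, 0.21, 0 → R0 = 0.75
x·lx·mx: 0, 0, 1.08, 0.63, 0 → Σ = 1.71
T = 1.71 / 0.75 = 2.28 → 2.280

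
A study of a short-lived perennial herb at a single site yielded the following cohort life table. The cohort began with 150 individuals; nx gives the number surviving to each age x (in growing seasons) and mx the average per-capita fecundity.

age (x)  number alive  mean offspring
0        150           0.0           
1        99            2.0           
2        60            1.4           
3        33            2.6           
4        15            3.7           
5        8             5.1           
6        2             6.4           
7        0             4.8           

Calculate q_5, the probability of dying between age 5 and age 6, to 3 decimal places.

0.750

lx = nx/n0 = nx/150: 1, 0.66, 0.4, 0.22, 0.1, 0.05333…, 0.01333…, 0
q_5 = (l_5 − l_6) / l_5 = (0.053333… − 0.013333…) / 0.053333…
     = 0.04… / 0.053333… = 0.75… → 0.750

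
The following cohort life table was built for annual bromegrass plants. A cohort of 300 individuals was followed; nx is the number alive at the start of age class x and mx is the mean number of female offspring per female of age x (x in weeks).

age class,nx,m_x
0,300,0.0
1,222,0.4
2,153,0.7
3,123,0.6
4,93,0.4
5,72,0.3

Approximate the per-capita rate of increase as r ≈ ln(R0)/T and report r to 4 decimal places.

lx = nx/n0 = nx/300: 1, 0.74, 0.51, 0.41, 0.31, 0.24
R0 = Σ lx·mx = 0 + 0.296 + 0.357 + 0.246 + 0.124 + 0.072 = 1.095
Σ x·lx·mx = 2.604; T = 2.604/1.095 = 2.37808…
r ≈ ln(R0)/T = ln(1.095)/2.37808… = 0.038163… → 0.0382

0.0382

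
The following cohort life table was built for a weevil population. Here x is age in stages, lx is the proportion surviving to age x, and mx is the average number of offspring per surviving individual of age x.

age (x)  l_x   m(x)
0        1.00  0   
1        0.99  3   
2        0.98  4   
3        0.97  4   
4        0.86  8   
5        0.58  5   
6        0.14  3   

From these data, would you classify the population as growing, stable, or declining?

growing

R0 = Σ lx·mx = 0 + 2.97 + 3.92 + 3.88 + 6.88 + 2.9 + 0.42 = 20.97
R0 > 1, so the population is growing.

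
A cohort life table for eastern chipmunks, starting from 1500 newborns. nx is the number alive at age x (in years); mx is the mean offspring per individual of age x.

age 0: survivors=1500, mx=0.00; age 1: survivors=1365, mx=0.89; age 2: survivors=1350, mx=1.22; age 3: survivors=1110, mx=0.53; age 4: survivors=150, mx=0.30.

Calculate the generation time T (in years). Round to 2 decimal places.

1.85

lx = nx/n0 = nx/1500: 1, 0.91, 0.9, 0.74, 0.1
lx·mx: 0, 0.8099, 1.098, 0.3922, 0.03 → R0 = 2.3301
x·lx·mx: 0, 0.8099, 2.196, 1.1766, 0.12 → Σ = 4.3025
T = 4.3025 / 2.3301 = 1.846487… → 1.85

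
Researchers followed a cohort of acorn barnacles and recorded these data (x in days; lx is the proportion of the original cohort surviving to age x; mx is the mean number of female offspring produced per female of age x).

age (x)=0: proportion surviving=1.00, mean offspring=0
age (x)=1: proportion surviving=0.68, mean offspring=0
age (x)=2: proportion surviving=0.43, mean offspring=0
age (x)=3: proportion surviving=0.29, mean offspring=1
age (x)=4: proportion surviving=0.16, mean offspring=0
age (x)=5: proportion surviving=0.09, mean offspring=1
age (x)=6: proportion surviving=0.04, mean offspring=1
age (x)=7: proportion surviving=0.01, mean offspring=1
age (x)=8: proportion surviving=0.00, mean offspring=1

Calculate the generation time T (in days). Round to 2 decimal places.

lx·mx: 0, 0, 0, 0.29, 0, 0.09, 0.04, 0.01, 0 → R0 = 0.43
x·lx·mx: 0, 0, 0, 0.87, 0, 0.45, 0.24, 0.07, 0 → Σ = 1.63
T = 1.63 / 0.43 = 3.790698… → 3.79

3.79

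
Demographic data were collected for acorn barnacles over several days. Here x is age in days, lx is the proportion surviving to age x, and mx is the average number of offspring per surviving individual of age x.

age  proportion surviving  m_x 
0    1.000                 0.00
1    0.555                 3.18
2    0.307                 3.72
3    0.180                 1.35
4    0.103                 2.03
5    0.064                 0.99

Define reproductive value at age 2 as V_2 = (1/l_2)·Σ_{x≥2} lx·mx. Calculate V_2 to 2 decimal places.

lx·mx for x ≥ 2: 1.14204, 0.243, 0.20909, 0.06336 → sum = 1.65749
V_2 = 1.65749 / l_2 = 1.65749 / 0.307 = 5.39899… → 5.40

5.40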